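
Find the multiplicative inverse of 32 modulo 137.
30

gcd(32, 137) = 1, so the inverse exists.
Extended Euclidean algorithm on (137, 32):
137 = 4 × 32 + 9  ⟹  9 = (1)·137 + (-4)·32
32 = 3 × 9 + 5  ⟹  5 = (-3)·137 + (13)·32
9 = 1 × 5 + 4  ⟹  4 = (4)·137 + (-17)·32
5 = 1 × 4 + 1  ⟹  1 = (-7)·137 + (30)·32
So (30)·32 ≡ 1 (mod 137), i.e. 32^(-1) ≡ 30 (mod 137).
Check: 32 × 30 = 960 ≡ 1 (mod 137)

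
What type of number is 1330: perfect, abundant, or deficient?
abundant

Proper divisors of 1330: sum = 1 + 2 + 5 + 7 + 10 + 14 + 19 + 35 + 38 + 70 + 95 + 133 + 190 + 266 + 665 = 1550
Since 1550 > 1330, 1330 is abundant.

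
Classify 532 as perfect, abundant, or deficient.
abundant

Proper divisors of 532: sum = 1 + 2 + 4 + 7 + 14 + 19 + 28 + 38 + 76 + 133 + 266 = 588
Since 588 > 532, 532 is abundant.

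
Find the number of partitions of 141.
16670689208

p(n) counts ways to write n as a sum of positive integers (order ignored).
Euler's pentagonal recurrence: p(k) = p(k-1) + p(k-2) - p(k-5) - p(k-7) + p(k-12) + p(k-15) - ... (offsets j(3j∓1)/2, signs ++--, p(0)=1, p(<0)=0).
DP table for k = 0..140: p(0)=1, p(1)=1, p(2)=2, p(3)=3, p(4)=5, p(5)=7, p(6)=11, p(7)=15, p(8)=22, p(9)=30, p(10)=42, p(11)=56, p(12)=77, p(13)=101, p(14)=135, p(15)=176, p(16)=231, p(17)=297, p(18)=385, p(19)=490, p(20)=627, p(21)=792, p(22)=1002, p(23)=1255, p(24)=1575, p(25)=1958, p(26)=2436, p(27)=3010, p(28)=3718, p(29)=4565, p(30)=5604, p(31)=6842, p(32)=8349, p(33)=10143, p(34)=12310, p(35)=14883, p(36)=17977, p(37)=21637, p(38)=26015, p(39)=31185, p(40)=37338, p(41)=44583, p(42)=53174, p(43)=63261, p(44)=75175, p(45)=89134, p(46)=105558, p(47)=124754, p(48)=147273, p(49)=173525, p(50)=204226, p(51)=239943, p(52)=281589, p(53)=329931, p(54)=386155, p(55)=451276, p(56)=526823, p(57)=614154, p(58)=715220, p(59)=831820, p(60)=966467, p(61)=1121505, p(62)=1300156, p(63)=1505499, p(64)=1741630, p(65)=2012558, p(66)=2323520, p(67)=2679689, p(68)=3087735, p(69)=3554345, p(70)=4087968, p(71)=4697205, p(72)=5392783, p(73)=6185689, p(74)=7089500, p(75)=8118264, p(76)=9289091, p(77)=10619863, p(78)=12132164, p(79)=13848650, p(80)=15796476, p(81)=18004327, p(82)=20506255, p(83)=23338469, p(84)=26543660, p(85)=30167357, p(86)=34262962, p(87)=38887673, p(88)=44108109, p(89)=49995925, p(90)=56634173, p(91)=64112359, p(92)=72533807, p(93)=82010177, p(94)=92669720, p(95)=104651419, p(96)=118114304, p(97)=133230930, p(98)=150198136, p(99)=169229875, p(100)=190569292, p(101)=214481126, p(102)=241265379, p(103)=271248950, p(104)=304801365, p(105)=342325709, p(106)=384276336, p(107)=431149389, p(108)=483502844, p(109)=541946240, p(110)=607163746, p(111)=679903203, p(112)=761002156, p(113)=851376628, p(114)=952050665, p(115)=1064144451, p(116)=1188908248, p(117)=1327710076, p(118)=1482074143, p(119)=1653668665, p(120)=1844349560, p(121)=2056148051, p(122)=2291320912, p(123)=2552338241, p(124)=2841940500, p(125)=3163127352, p(126)=3519222692, p(127)=3913864295, p(128)=4351078600, p(129)=4835271870, p(130)=5371315400, p(131)=5964539504, p(132)=6620830889, p(133)=7346629512, p(134)=8149040695, p(135)=9035836076, p(136)=10015581680, p(137)=11097645016, p(138)=12292341831, p(139)=13610949895, p(140)=15065878135.
Final step: p(141) = p(140) + p(139) - p(136) - p(134) + p(129) + p(126) - p(119) - p(115) + p(106) + p(101) - p(90) - p(84) + p(71) + p(64) - p(49) - p(41) + p(24) + p(15)
= 15065878135 + 13610949895 - 10015581680 - 8149040695 + 4835271870 + 3519222692 - 1653668665 - 1064144451 + 384276336 + 214481126 - 56634173 - 26543660 + 4697205 + 1741630 - 173525 - 44583 + 1575 + 176
= 16670689208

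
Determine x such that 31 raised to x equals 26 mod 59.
40

Baby-step giant-step with step n = ⌈√59⌉ = 8.
Baby steps 31^j mod 59 (j:value) for j=0..7: 0:1, 1:31, 2:17, 3:55, 4:53, 5:50, 6:16, 7:24.
Giant-step multiplier: 31^(-8) ≡ 31^(58-8) = 31^50 ≡ 41 (mod 59).
Giant steps γ_i = 26·41^i mod 59: γ_0=26, γ_1=4, γ_2=46, γ_3=57, γ_4=36, γ_5=1 (in table at j=0).
x = i·n + j = 5·8 + 0 = 40.
Check: 31^40 ≡ 26 (mod 59).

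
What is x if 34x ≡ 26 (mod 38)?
x ≡ 3 (mod 19)

gcd(34, 38) = 2, which divides 26, so solutions exist.
Divide through by 2: 17x ≡ 13 (mod 19).
Find 17^(-1) mod 19 by the extended Euclidean algorithm:
19 = 1 × 17 + 2  ⟹  2 = (1)·19 + (-1)·17
17 = 8 × 2 + 1  ⟹  1 = (-8)·19 + (9)·17
So (9)·17 ≡ 1 (mod 19), i.e. 17^(-1) ≡ 9 (mod 19).
x ≡ 9 × 13 = 117 ≡ 3 (mod 19).
Check: 34 × 3 = 102 ≡ 26 (mod 38).
x ≡ 3 (mod 19), giving 2 solutions mod 38.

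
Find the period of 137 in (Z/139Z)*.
69

139 is prime, so ord(137) divides φ(139) = 138.
Divisors of 138: 1, 2, 3, 6, 23, 46, 69, 138.
Repeated squaring: 137^1 ≡ 137, 137^2 ≡ 4, 137^4 ≡ 16, 137^8 ≡ 117, 137^16 ≡ 67, 137^32 ≡ 41, 137^64 ≡ 13, 137^128 ≡ 30 (mod 139).
Test 137^d mod 139 for each divisor d in increasing order:
137^1 ≡ 137
137^2 ≡ 4
137^3 = 137^2·137^1 ≡ 131
137^6 = 137^4·137^2 ≡ 64
137^23 = 137^16·137^4·137^2·137^1 ≡ 42
137^46 = 137^32·137^8·137^4·137^2 ≡ 96
137^69 = 137^64·137^4·137^1 ≡ 1  ← first divisor giving 1
The order is 69.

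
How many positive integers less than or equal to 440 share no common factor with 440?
160

440 = 2^3 × 5 × 11
φ(n) = n × ∏(1 - 1/p) for each prime p dividing n
φ(440) = 440 × (1 - 1/2) × (1 - 1/5) × (1 - 1/11) = 160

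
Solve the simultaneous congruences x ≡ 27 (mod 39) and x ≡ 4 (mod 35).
144

Using Chinese Remainder Theorem:
M = 39 × 35 = 1365
M1 = 35, M2 = 39
y1 = 35^(-1) mod 39 = 29
y2 = 39^(-1) mod 35 = 9
x = (27×35×29 + 4×39×9) mod 1365 = 144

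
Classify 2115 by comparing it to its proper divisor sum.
deficient

Proper divisors of 2115: sum = 1 + 3 + 5 + 9 + 15 + 45 + 47 + 141 + 235 + 423 + 705 = 1629
Since 1629 < 2115, 2115 is deficient.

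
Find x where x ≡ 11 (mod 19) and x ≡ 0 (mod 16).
144

Using Chinese Remainder Theorem:
M = 19 × 16 = 304
M1 = 16, M2 = 19
y1 = 16^(-1) mod 19 = 6
y2 = 19^(-1) mod 16 = 11
x = (11×16×6 + 0×19×11) mod 304 = 144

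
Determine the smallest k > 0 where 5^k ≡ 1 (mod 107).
106

107 is prime, so ord(5) divides φ(107) = 106.
Divisors of 106: 1, 2, 53, 106.
Repeated squaring: 5^1 ≡ 5, 5^2 ≡ 25, 5^4 ≡ 90, 5^8 ≡ 75, 5^16 ≡ 61, 5^32 ≡ 83, 5^64 ≡ 41 (mod 107).
Test 5^d mod 107 for each divisor d in increasing order:
5^1 ≡ 5
5^2 ≡ 25
5^53 = 5^32·5^16·5^4·5^1 ≡ 106
5^106 = 5^64·5^32·5^8·5^2 ≡ 1  ← first divisor giving 1
The order is 106.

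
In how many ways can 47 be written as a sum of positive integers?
124754

p(n) counts ways to write n as a sum of positive integers (order ignored).
Euler's pentagonal recurrence: p(k) = p(k-1) + p(k-2) - p(k-5) - p(k-7) + p(k-12) + p(k-15) - ... (offsets j(3j∓1)/2, signs ++--, p(0)=1, p(<0)=0).
DP table for k = 0..46: p(0)=1, p(1)=1, p(2)=2, p(3)=3, p(4)=5, p(5)=7, p(6)=11, p(7)=15, p(8)=22, p(9)=30, p(10)=42, p(11)=56, p(12)=77, p(13)=101, p(14)=135, p(15)=176, p(16)=231, p(17)=297, p(18)=385, p(19)=490, p(20)=627, p(21)=792, p(22)=1002, p(23)=1255, p(24)=1575, p(25)=1958, p(26)=2436, p(27)=3010, p(28)=3718, p(29)=4565, p(30)=5604, p(31)=6842, p(32)=8349, p(33)=10143, p(34)=12310, p(35)=14883, p(36)=17977, p(37)=21637, p(38)=26015, p(39)=31185, p(40)=37338, p(41)=44583, p(42)=53174, p(43)=63261, p(44)=75175, p(45)=89134, p(46)=105558.
Final step: p(47) = p(46) + p(45) - p(42) - p(40) + p(35) + p(32) - p(25) - p(21) + p(12) + p(7)
= 105558 + 89134 - 53174 - 37338 + 14883 + 8349 - 1958 - 792 + 77 + 15
= 124754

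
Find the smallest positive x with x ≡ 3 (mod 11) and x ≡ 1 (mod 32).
289

Using Chinese Remainder Theorem:
M = 11 × 32 = 352
M1 = 32, M2 = 11
y1 = 32^(-1) mod 11 = 10
y2 = 11^(-1) mod 32 = 3
x = (3×32×10 + 1×11×3) mod 352 = 289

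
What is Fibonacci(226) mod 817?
207

Matrix identity: Q^n = [[F_(n+1), F_n], [F_n, F_(n-1)]] with Q = [[1,1],[1,0]].
n = 226 = 11100010₂. Square-and-multiply, entries mod 817:
Q^1 = [[1,1],[1,0]]
Q^3 = (Q^1)²·Q = [[3,2],[2,1]]
Q^7 = (Q^3)²·Q = [[21,13],[13,8]]
Q^14 = (Q^7)² = [[610,377],[377,233]]
Q^28 = (Q^14)² = [[336,815],[815,338]]
Q^56 = (Q^28)² = [[154,286],[286,685]]
Q^113 = (Q^56)²·Q = [[692,119],[119,573]]
Q^226 = (Q^113)² = [[374,207],[207,167]]
F_226 mod 817 = Q^226[0][1] = 207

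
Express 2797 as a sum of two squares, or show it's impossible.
14² + 51² (a=14, b=51)

Factorization: 2797 = 2797
By Fermat: n is sum of two squares iff every prime p ≡ 3 (mod 4) appears to even power.
All primes ≡ 3 (mod 4) appear to even power.
Search a = 0, 1, 2, … for 2797 - a² a perfect square: first hit at a = 14: 2797 - 196 = 2601 = 51².
2797 = 14² + 51² = 196 + 2601 ✓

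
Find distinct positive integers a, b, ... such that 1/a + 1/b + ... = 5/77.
1/16 + 1/411 + 1/506352

Greedy algorithm:
5/77: ceiling(77/5) = 16, use 1/16
3/1232: ceiling(1232/3) = 411, use 1/411
1/506352: ceiling(506352/1) = 506352, use 1/506352
Result: 5/77 = 1/16 + 1/411 + 1/506352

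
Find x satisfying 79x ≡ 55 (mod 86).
x ≡ 29 (mod 86)

gcd(79, 86) = 1, which divides 55, so solutions exist.
Find 79^(-1) mod 86 by the extended Euclidean algorithm:
86 = 1 × 79 + 7  ⟹  7 = (1)·86 + (-1)·79
79 = 11 × 7 + 2  ⟹  2 = (-11)·86 + (12)·79
7 = 3 × 2 + 1  ⟹  1 = (34)·86 + (-37)·79
So (-37)·79 ≡ 1 (mod 86), i.e. 79^(-1) ≡ -37 ≡ 49 (mod 86).
x ≡ 49 × 55 = 2695 ≡ 29 (mod 86).
Check: 79 × 29 = 2291 ≡ 55 (mod 86).
Unique solution: x ≡ 29 (mod 86)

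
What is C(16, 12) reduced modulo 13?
0

Using Lucas' theorem:
Write n=16 and k=12 in base 13:
n in base 13: [1, 3]
k in base 13: [0, 12]
C(16,12) mod 13 = ∏ C(n_i, k_i) mod 13
Digit binomials (mod 13): C(1,0) = 1; C(3,12) = 0 (k_i > n_i)
Product: 1 × 0 = 0 ≡ 0 (mod 13)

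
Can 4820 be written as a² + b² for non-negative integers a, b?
14² + 68² (a=14, b=68)

Factorization: 4820 = 2^2 × 5 × 241
By Fermat: n is sum of two squares iff every prime p ≡ 3 (mod 4) appears to even power.
All primes ≡ 3 (mod 4) appear to even power.
Search a = 0, 1, 2, … for 4820 - a² a perfect square: first hit at a = 14: 4820 - 196 = 4624 = 68².
4820 = 14² + 68² = 196 + 4624 ✓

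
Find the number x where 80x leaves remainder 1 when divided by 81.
80

gcd(80, 81) = 1, so the inverse exists.
Extended Euclidean algorithm on (81, 80):
81 = 1 × 80 + 1  ⟹  1 = (1)·81 + (-1)·80
So (-1)·80 ≡ 1 (mod 81), i.e. 80^(-1) ≡ -1 ≡ 80 (mod 81).
Check: 80 × 80 = 6400 ≡ 1 (mod 81)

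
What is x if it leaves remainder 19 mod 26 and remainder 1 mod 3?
19

Using Chinese Remainder Theorem:
M = 26 × 3 = 78
M1 = 3, M2 = 26
y1 = 3^(-1) mod 26 = 9
y2 = 26^(-1) mod 3 = 2
x = (19×3×9 + 1×26×2) mod 78 = 19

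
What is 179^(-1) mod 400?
219

gcd(179, 400) = 1, so the inverse exists.
Extended Euclidean algorithm on (400, 179):
400 = 2 × 179 + 42  ⟹  42 = (1)·400 + (-2)·179
179 = 4 × 42 + 11  ⟹  11 = (-4)·400 + (9)·179
42 = 3 × 11 + 9  ⟹  9 = (13)·400 + (-29)·179
11 = 1 × 9 + 2  ⟹  2 = (-17)·400 + (38)·179
9 = 4 × 2 + 1  ⟹  1 = (81)·400 + (-181)·179
So (-181)·179 ≡ 1 (mod 400), i.e. 179^(-1) ≡ -181 ≡ 219 (mod 400).
Check: 179 × 219 = 39201 ≡ 1 (mod 400)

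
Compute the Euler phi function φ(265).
208

265 = 5 × 53
φ(n) = n × ∏(1 - 1/p) for each prime p dividing n
φ(265) = 265 × (1 - 1/5) × (1 - 1/53) = 208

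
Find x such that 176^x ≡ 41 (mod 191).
5

Baby-step giant-step with step n = ⌈√191⌉ = 14.
Baby steps 176^j mod 191 (j:value) for j=0..13: 0:1, 1:176, 2:34, 3:63, 4:10, 5:41, 6:149, 7:57, 8:100, 9:28, 10:153, 11:188, 12:45, 13:89.
h = 41 is already in the table at j=5, so x = 5.
Check: 176^5 ≡ 41 (mod 191).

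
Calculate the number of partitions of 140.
15065878135

p(n) counts ways to write n as a sum of positive integers (order ignored).
Euler's pentagonal recurrence: p(k) = p(k-1) + p(k-2) - p(k-5) - p(k-7) + p(k-12) + p(k-15) - ... (offsets j(3j∓1)/2, signs ++--, p(0)=1, p(<0)=0).
DP table for k = 0..139: p(0)=1, p(1)=1, p(2)=2, p(3)=3, p(4)=5, p(5)=7, p(6)=11, p(7)=15, p(8)=22, p(9)=30, p(10)=42, p(11)=56, p(12)=77, p(13)=101, p(14)=135, p(15)=176, p(16)=231, p(17)=297, p(18)=385, p(19)=490, p(20)=627, p(21)=792, p(22)=1002, p(23)=1255, p(24)=1575, p(25)=1958, p(26)=2436, p(27)=3010, p(28)=3718, p(29)=4565, p(30)=5604, p(31)=6842, p(32)=8349, p(33)=10143, p(34)=12310, p(35)=14883, p(36)=17977, p(37)=21637, p(38)=26015, p(39)=31185, p(40)=37338, p(41)=44583, p(42)=53174, p(43)=63261, p(44)=75175, p(45)=89134, p(46)=105558, p(47)=124754, p(48)=147273, p(49)=173525, p(50)=204226, p(51)=239943, p(52)=281589, p(53)=329931, p(54)=386155, p(55)=451276, p(56)=526823, p(57)=614154, p(58)=715220, p(59)=831820, p(60)=966467, p(61)=1121505, p(62)=1300156, p(63)=1505499, p(64)=1741630, p(65)=2012558, p(66)=2323520, p(67)=2679689, p(68)=3087735, p(69)=3554345, p(70)=4087968, p(71)=4697205, p(72)=5392783, p(73)=6185689, p(74)=7089500, p(75)=8118264, p(76)=9289091, p(77)=10619863, p(78)=12132164, p(79)=13848650, p(80)=15796476, p(81)=18004327, p(82)=20506255, p(83)=23338469, p(84)=26543660, p(85)=30167357, p(86)=34262962, p(87)=38887673, p(88)=44108109, p(89)=49995925, p(90)=56634173, p(91)=64112359, p(92)=72533807, p(93)=82010177, p(94)=92669720, p(95)=104651419, p(96)=118114304, p(97)=133230930, p(98)=150198136, p(99)=169229875, p(100)=190569292, p(101)=214481126, p(102)=241265379, p(103)=271248950, p(104)=304801365, p(105)=342325709, p(106)=384276336, p(107)=431149389, p(108)=483502844, p(109)=541946240, p(110)=607163746, p(111)=679903203, p(112)=761002156, p(113)=851376628, p(114)=952050665, p(115)=1064144451, p(116)=1188908248, p(117)=1327710076, p(118)=1482074143, p(119)=1653668665, p(120)=1844349560, p(121)=2056148051, p(122)=2291320912, p(123)=2552338241, p(124)=2841940500, p(125)=3163127352, p(126)=3519222692, p(127)=3913864295, p(128)=4351078600, p(129)=4835271870, p(130)=5371315400, p(131)=5964539504, p(132)=6620830889, p(133)=7346629512, p(134)=8149040695, p(135)=9035836076, p(136)=10015581680, p(137)=11097645016, p(138)=12292341831, p(139)=13610949895.
Final step: p(140) = p(139) + p(138) - p(135) - p(133) + p(128) + p(125) - p(118) - p(114) + p(105) + p(100) - p(89) - p(83) + p(70) + p(63) - p(48) - p(40) + p(23) + p(14)
= 13610949895 + 12292341831 - 9035836076 - 7346629512 + 4351078600 + 3163127352 - 1482074143 - 952050665 + 342325709 + 190569292 - 49995925 - 23338469 + 4087968 + 1505499 - 147273 - 37338 + 1255 + 135
= 15065878135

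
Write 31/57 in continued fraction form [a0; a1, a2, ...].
[0; 1, 1, 5, 5]

Euclidean algorithm steps:
31 = 0 × 57 + 31
57 = 1 × 31 + 26
31 = 1 × 26 + 5
26 = 5 × 5 + 1
5 = 5 × 1 + 0
Continued fraction: [0; 1, 1, 5, 5]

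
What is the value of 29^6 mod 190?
11

Repeated squaring. Binary of 6 = 110.
29^1 ≡ 29 (mod 190); 29^2 ≡ 81 (mod 190); 29^4 ≡ 101 (mod 190)
29^6 = 29^2 × 29^4 ≡ 11 (mod 190)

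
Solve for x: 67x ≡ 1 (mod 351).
241

gcd(67, 351) = 1, so the inverse exists.
Extended Euclidean algorithm on (351, 67):
351 = 5 × 67 + 16  ⟹  16 = (1)·351 + (-5)·67
67 = 4 × 16 + 3  ⟹  3 = (-4)·351 + (21)·67
16 = 5 × 3 + 1  ⟹  1 = (21)·351 + (-110)·67
So (-110)·67 ≡ 1 (mod 351), i.e. 67^(-1) ≡ -110 ≡ 241 (mod 351).
Check: 67 × 241 = 16147 ≡ 1 (mod 351)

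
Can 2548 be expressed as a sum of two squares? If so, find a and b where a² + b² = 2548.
28² + 42² (a=28, b=42)

Factorization: 2548 = 2^2 × 7^2 × 13
By Fermat: n is sum of two squares iff every prime p ≡ 3 (mod 4) appears to even power.
All primes ≡ 3 (mod 4) appear to even power.
Search a = 0, 1, 2, … for 2548 - a² a perfect square: first hit at a = 28: 2548 - 784 = 1764 = 42².
2548 = 28² + 42² = 784 + 1764 ✓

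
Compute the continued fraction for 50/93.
[0; 1, 1, 6, 7]

Euclidean algorithm steps:
50 = 0 × 93 + 50
93 = 1 × 50 + 43
50 = 1 × 43 + 7
43 = 6 × 7 + 1
7 = 7 × 1 + 0
Continued fraction: [0; 1, 1, 6, 7]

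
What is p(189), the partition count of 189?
1527273599625

p(n) counts ways to write n as a sum of positive integers (order ignored).
Euler's pentagonal recurrence: p(k) = p(k-1) + p(k-2) - p(k-5) - p(k-7) + p(k-12) + p(k-15) - ... (offsets j(3j∓1)/2, signs ++--, p(0)=1, p(<0)=0).
DP table for k = 0..188: p(0)=1, p(1)=1, p(2)=2, p(3)=3, p(4)=5, p(5)=7, p(6)=11, p(7)=15, p(8)=22, p(9)=30, p(10)=42, p(11)=56, p(12)=77, p(13)=101, p(14)=135, p(15)=176, p(16)=231, p(17)=297, p(18)=385, p(19)=490, p(20)=627, p(21)=792, p(22)=1002, p(23)=1255, p(24)=1575, p(25)=1958, p(26)=2436, p(27)=3010, p(28)=3718, p(29)=4565, p(30)=5604, p(31)=6842, p(32)=8349, p(33)=10143, p(34)=12310, p(35)=14883, p(36)=17977, p(37)=21637, p(38)=26015, p(39)=31185, p(40)=37338, p(41)=44583, p(42)=53174, p(43)=63261, p(44)=75175, p(45)=89134, p(46)=105558, p(47)=124754, p(48)=147273, p(49)=173525, p(50)=204226, p(51)=239943, p(52)=281589, p(53)=329931, p(54)=386155, p(55)=451276, p(56)=526823, p(57)=614154, p(58)=715220, p(59)=831820, p(60)=966467, p(61)=1121505, p(62)=1300156, p(63)=1505499, p(64)=1741630, p(65)=2012558, p(66)=2323520, p(67)=2679689, p(68)=3087735, p(69)=3554345, p(70)=4087968, p(71)=4697205, p(72)=5392783, p(73)=6185689, p(74)=7089500, p(75)=8118264, p(76)=9289091, p(77)=10619863, p(78)=12132164, p(79)=13848650, p(80)=15796476, p(81)=18004327, p(82)=20506255, p(83)=23338469, p(84)=26543660, p(85)=30167357, p(86)=34262962, p(87)=38887673, p(88)=44108109, p(89)=49995925, p(90)=56634173, p(91)=64112359, p(92)=72533807, p(93)=82010177, p(94)=92669720, p(95)=104651419, p(96)=118114304, p(97)=133230930, p(98)=150198136, p(99)=169229875, p(100)=190569292, p(101)=214481126, p(102)=241265379, p(103)=271248950, p(104)=304801365, p(105)=342325709, p(106)=384276336, p(107)=431149389, p(108)=483502844, p(109)=541946240, p(110)=607163746, p(111)=679903203, p(112)=761002156, p(113)=851376628, p(114)=952050665, p(115)=1064144451, p(116)=1188908248, p(117)=1327710076, p(118)=1482074143, p(119)=1653668665, p(120)=1844349560, p(121)=2056148051, p(122)=2291320912, p(123)=2552338241, p(124)=2841940500, p(125)=3163127352, p(126)=3519222692, p(127)=3913864295, p(128)=4351078600, p(129)=4835271870, p(130)=5371315400, p(131)=5964539504, p(132)=6620830889, p(133)=7346629512, p(134)=8149040695, p(135)=9035836076, p(136)=10015581680, p(137)=11097645016, p(138)=12292341831, p(139)=13610949895, p(140)=15065878135, p(141)=16670689208, p(142)=18440293320, p(143)=20390982757, p(144)=22540654445, p(145)=24908858009, p(146)=27517052599, p(147)=30388671978, p(148)=33549419497, p(149)=37027355200, p(150)=40853235313, p(151)=45060624582, p(152)=49686288421, p(153)=54770336324, p(154)=60356673280, p(155)=66493182097, p(156)=73232243759, p(157)=80630964769, p(158)=88751778802, p(159)=97662728555, p(160)=107438159466, p(161)=118159068427, p(162)=129913904637, p(163)=142798995930, p(164)=156919475295, p(165)=172389800255, p(166)=189334822579, p(167)=207890420102, p(168)=228204732751, p(169)=250438925115, p(170)=274768617130, p(171)=301384802048, p(172)=330495499613, p(173)=362326859895, p(174)=397125074750, p(175)=435157697830, p(176)=476715857290, p(177)=522115831195, p(178)=571701605655, p(179)=625846753120, p(180)=684957390936, p(181)=749474411781, p(182)=819876908323, p(183)=896684817527, p(184)=980462880430, p(185)=1071823774337, p(186)=1171432692373, p(187)=1280011042268, p(188)=1398341745571.
Final step: p(189) = p(188) + p(187) - p(184) - p(182) + p(177) + p(174) - p(167) - p(163) + p(154) + p(149) - p(138) - p(132) + p(119) + p(112) - p(97) - p(89) + p(72) + p(63) - p(44) - p(34) + p(13) + p(2)
= 1398341745571 + 1280011042268 - 980462880430 - 819876908323 + 522115831195 + 397125074750 - 207890420102 - 142798995930 + 60356673280 + 37027355200 - 12292341831 - 6620830889 + 1653668665 + 761002156 - 133230930 - 49995925 + 5392783 + 1505499 - 75175 - 12310 + 101 + 2
= 1527273599625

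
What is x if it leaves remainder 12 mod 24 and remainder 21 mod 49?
756

Using Chinese Remainder Theorem:
M = 24 × 49 = 1176
M1 = 49, M2 = 24
y1 = 49^(-1) mod 24 = 1
y2 = 24^(-1) mod 49 = 47
x = (12×49×1 + 21×24×47) mod 1176 = 756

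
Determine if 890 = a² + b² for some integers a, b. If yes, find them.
7² + 29² (a=7, b=29)

Factorization: 890 = 2 × 5 × 89
By Fermat: n is sum of two squares iff every prime p ≡ 3 (mod 4) appears to even power.
All primes ≡ 3 (mod 4) appear to even power.
Search a = 0, 1, 2, … for 890 - a² a perfect square: first hit at a = 7: 890 - 49 = 841 = 29².
890 = 7² + 29² = 49 + 841 ✓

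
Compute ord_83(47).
82

83 is prime, so ord(47) divides φ(83) = 82.
Divisors of 82: 1, 2, 41, 82.
Repeated squaring: 47^1 ≡ 47, 47^2 ≡ 51, 47^4 ≡ 28, 47^8 ≡ 37, 47^16 ≡ 41, 47^32 ≡ 21, 47^64 ≡ 26 (mod 83).
Test 47^d mod 83 for each divisor d in increasing order:
47^1 ≡ 47
47^2 ≡ 51
47^41 = 47^32·47^8·47^1 ≡ 82
47^82 = 47^64·47^16·47^2 ≡ 1  ← first divisor giving 1
The order is 82.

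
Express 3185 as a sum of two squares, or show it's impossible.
7² + 56² (a=7, b=56)

Factorization: 3185 = 5 × 7^2 × 13
By Fermat: n is sum of two squares iff every prime p ≡ 3 (mod 4) appears to even power.
All primes ≡ 3 (mod 4) appear to even power.
Search a = 0, 1, 2, … for 3185 - a² a perfect square: first hit at a = 7: 3185 - 49 = 3136 = 56².
3185 = 7² + 56² = 49 + 3136 ✓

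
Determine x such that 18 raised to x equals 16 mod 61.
28

Baby-step giant-step with step n = ⌈√61⌉ = 8.
Baby steps 18^j mod 61 (j:value) for j=0..7: 0:1, 1:18, 2:19, 3:37, 4:56, 5:32, 6:27, 7:59.
Giant-step multiplier: 18^(-8) ≡ 18^(60-8) = 18^52 ≡ 22 (mod 61).
Giant steps γ_i = 16·22^i mod 61: γ_0=16, γ_1=47, γ_2=58, γ_3=56 (in table at j=4).
x = i·n + j = 3·8 + 4 = 28.
Check: 18^28 ≡ 16 (mod 61).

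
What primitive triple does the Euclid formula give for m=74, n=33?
(4387, 4884, 6565)

Euclid's formula: a = m² - n², b = 2mn, c = m² + n²
m = 74, n = 33
a = 74² - 33² = 5476 - 1089 = 4387
b = 2 × 74 × 33 = 4884
c = 74² + 33² = 5476 + 1089 = 6565
Verification: 4387² + 4884² = 19245769 + 23853456 = 43099225 = 6565² ✓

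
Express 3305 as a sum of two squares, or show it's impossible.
13² + 56² (a=13, b=56)

Factorization: 3305 = 5 × 661
By Fermat: n is sum of two squares iff every prime p ≡ 3 (mod 4) appears to even power.
All primes ≡ 3 (mod 4) appear to even power.
Search a = 0, 1, 2, … for 3305 - a² a perfect square: first hit at a = 13: 3305 - 169 = 3136 = 56².
3305 = 13² + 56² = 169 + 3136 ✓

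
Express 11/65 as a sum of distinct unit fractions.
1/6 + 1/390

Greedy algorithm:
11/65: ceiling(65/11) = 6, use 1/6
1/390: ceiling(390/1) = 390, use 1/390
Result: 11/65 = 1/6 + 1/390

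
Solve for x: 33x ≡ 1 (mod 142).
99

gcd(33, 142) = 1, so the inverse exists.
Extended Euclidean algorithm on (142, 33):
142 = 4 × 33 + 10  ⟹  10 = (1)·142 + (-4)·33
33 = 3 × 10 + 3  ⟹  3 = (-3)·142 + (13)·33
10 = 3 × 3 + 1  ⟹  1 = (10)·142 + (-43)·33
So (-43)·33 ≡ 1 (mod 142), i.e. 33^(-1) ≡ -43 ≡ 99 (mod 142).
Check: 33 × 99 = 3267 ≡ 1 (mod 142)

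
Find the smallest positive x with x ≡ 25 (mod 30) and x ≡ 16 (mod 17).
475

Using Chinese Remainder Theorem:
M = 30 × 17 = 510
M1 = 17, M2 = 30
y1 = 17^(-1) mod 30 = 23
y2 = 30^(-1) mod 17 = 4
x = (25×17×23 + 16×30×4) mod 510 = 475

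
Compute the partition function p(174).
397125074750

p(n) counts ways to write n as a sum of positive integers (order ignored).
Euler's pentagonal recurrence: p(k) = p(k-1) + p(k-2) - p(k-5) - p(k-7) + p(k-12) + p(k-15) - ... (offsets j(3j∓1)/2, signs ++--, p(0)=1, p(<0)=0).
DP table for k = 0..173: p(0)=1, p(1)=1, p(2)=2, p(3)=3, p(4)=5, p(5)=7, p(6)=11, p(7)=15, p(8)=22, p(9)=30, p(10)=42, p(11)=56, p(12)=77, p(13)=101, p(14)=135, p(15)=176, p(16)=231, p(17)=297, p(18)=385, p(19)=490, p(20)=627, p(21)=792, p(22)=1002, p(23)=1255, p(24)=1575, p(25)=1958, p(26)=2436, p(27)=3010, p(28)=3718, p(29)=4565, p(30)=5604, p(31)=6842, p(32)=8349, p(33)=10143, p(34)=12310, p(35)=14883, p(36)=17977, p(37)=21637, p(38)=26015, p(39)=31185, p(40)=37338, p(41)=44583, p(42)=53174, p(43)=63261, p(44)=75175, p(45)=89134, p(46)=105558, p(47)=124754, p(48)=147273, p(49)=173525, p(50)=204226, p(51)=239943, p(52)=281589, p(53)=329931, p(54)=386155, p(55)=451276, p(56)=526823, p(57)=614154, p(58)=715220, p(59)=831820, p(60)=966467, p(61)=1121505, p(62)=1300156, p(63)=1505499, p(64)=1741630, p(65)=2012558, p(66)=2323520, p(67)=2679689, p(68)=3087735, p(69)=3554345, p(70)=4087968, p(71)=4697205, p(72)=5392783, p(73)=6185689, p(74)=7089500, p(75)=8118264, p(76)=9289091, p(77)=10619863, p(78)=12132164, p(79)=13848650, p(80)=15796476, p(81)=18004327, p(82)=20506255, p(83)=23338469, p(84)=26543660, p(85)=30167357, p(86)=34262962, p(87)=38887673, p(88)=44108109, p(89)=49995925, p(90)=56634173, p(91)=64112359, p(92)=72533807, p(93)=82010177, p(94)=92669720, p(95)=104651419, p(96)=118114304, p(97)=133230930, p(98)=150198136, p(99)=169229875, p(100)=190569292, p(101)=214481126, p(102)=241265379, p(103)=271248950, p(104)=304801365, p(105)=342325709, p(106)=384276336, p(107)=431149389, p(108)=483502844, p(109)=541946240, p(110)=607163746, p(111)=679903203, p(112)=761002156, p(113)=851376628, p(114)=952050665, p(115)=1064144451, p(116)=1188908248, p(117)=1327710076, p(118)=1482074143, p(119)=1653668665, p(120)=1844349560, p(121)=2056148051, p(122)=2291320912, p(123)=2552338241, p(124)=2841940500, p(125)=3163127352, p(126)=3519222692, p(127)=3913864295, p(128)=4351078600, p(129)=4835271870, p(130)=5371315400, p(131)=5964539504, p(132)=6620830889, p(133)=7346629512, p(134)=8149040695, p(135)=9035836076, p(136)=10015581680, p(137)=11097645016, p(138)=12292341831, p(139)=13610949895, p(140)=15065878135, p(141)=16670689208, p(142)=18440293320, p(143)=20390982757, p(144)=22540654445, p(145)=24908858009, p(146)=27517052599, p(147)=30388671978, p(148)=33549419497, p(149)=37027355200, p(150)=40853235313, p(151)=45060624582, p(152)=49686288421, p(153)=54770336324, p(154)=60356673280, p(155)=66493182097, p(156)=73232243759, p(157)=80630964769, p(158)=88751778802, p(159)=97662728555, p(160)=107438159466, p(161)=118159068427, p(162)=129913904637, p(163)=142798995930, p(164)=156919475295, p(165)=172389800255, p(166)=189334822579, p(167)=207890420102, p(168)=228204732751, p(169)=250438925115, p(170)=274768617130, p(171)=301384802048, p(172)=330495499613, p(173)=362326859895.
Final step: p(174) = p(173) + p(172) - p(169) - p(167) + p(162) + p(159) - p(152) - p(148) + p(139) + p(134) - p(123) - p(117) + p(104) + p(97) - p(82) - p(74) + p(57) + p(48) - p(29) - p(19)
= 362326859895 + 330495499613 - 250438925115 - 207890420102 + 129913904637 + 97662728555 - 49686288421 - 33549419497 + 13610949895 + 8149040695 - 2552338241 - 1327710076 + 304801365 + 133230930 - 20506255 - 7089500 + 614154 + 147273 - 4565 - 490
= 397125074750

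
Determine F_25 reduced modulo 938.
923

Matrix identity: Q^n = [[F_(n+1), F_n], [F_n, F_(n-1)]] with Q = [[1,1],[1,0]].
n = 25 = 11001₂. Square-and-multiply, entries mod 938:
Q^1 = [[1,1],[1,0]]
Q^3 = (Q^1)²·Q = [[3,2],[2,1]]
Q^6 = (Q^3)² = [[13,8],[8,5]]
Q^12 = (Q^6)² = [[233,144],[144,89]]
Q^25 = (Q^12)²·Q = [[391,923],[923,406]]
F_25 mod 938 = Q^25[0][1] = 923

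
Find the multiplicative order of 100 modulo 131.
65

131 is prime, so ord(100) divides φ(131) = 130.
Divisors of 130: 1, 2, 5, 10, 13, 26, 65, 130.
Repeated squaring: 100^1 ≡ 100, 100^2 ≡ 44, 100^4 ≡ 102, 100^8 ≡ 55, 100^16 ≡ 12, 100^32 ≡ 13, 100^64 ≡ 38, 100^128 ≡ 3 (mod 131).
Test 100^d mod 131 for each divisor d in increasing order:
100^1 ≡ 100
100^2 ≡ 44
100^5 = 100^4·100^1 ≡ 113
100^10 = 100^8·100^2 ≡ 62
100^13 = 100^8·100^4·100^1 ≡ 58
100^26 = 100^16·100^8·100^2 ≡ 89
100^65 = 100^64·100^1 ≡ 1  ← first divisor giving 1
The order is 65.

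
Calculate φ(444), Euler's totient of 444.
144

444 = 2^2 × 3 × 37
φ(n) = n × ∏(1 - 1/p) for each prime p dividing n
φ(444) = 444 × (1 - 1/2) × (1 - 1/3) × (1 - 1/37) = 144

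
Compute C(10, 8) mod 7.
3

Using Lucas' theorem:
Write n=10 and k=8 in base 7:
n in base 7: [1, 3]
k in base 7: [1, 1]
C(10,8) mod 7 = ∏ C(n_i, k_i) mod 7
Digit binomials (mod 7): C(1,1) = 1; C(3,1) = 3
Product: 1 × 3 = 3 ≡ 3 (mod 7)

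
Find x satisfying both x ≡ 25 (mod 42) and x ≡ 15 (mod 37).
1495

Using Chinese Remainder Theorem:
M = 42 × 37 = 1554
M1 = 37, M2 = 42
y1 = 37^(-1) mod 42 = 25
y2 = 42^(-1) mod 37 = 15
x = (25×37×25 + 15×42×15) mod 1554 = 1495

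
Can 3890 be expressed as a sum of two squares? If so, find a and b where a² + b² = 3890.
13² + 61² (a=13, b=61)

Factorization: 3890 = 2 × 5 × 389
By Fermat: n is sum of two squares iff every prime p ≡ 3 (mod 4) appears to even power.
All primes ≡ 3 (mod 4) appear to even power.
Search a = 0, 1, 2, … for 3890 - a² a perfect square: first hit at a = 13: 3890 - 169 = 3721 = 61².
3890 = 13² + 61² = 169 + 3721 ✓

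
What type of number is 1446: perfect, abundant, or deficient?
abundant

Proper divisors of 1446: sum = 1 + 2 + 3 + 6 + 241 + 482 + 723 = 1458
Since 1458 > 1446, 1446 is abundant.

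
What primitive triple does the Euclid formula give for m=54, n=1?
(2915, 108, 2917)

Euclid's formula: a = m² - n², b = 2mn, c = m² + n²
m = 54, n = 1
a = 54² - 1² = 2916 - 1 = 2915
b = 2 × 54 × 1 = 108
c = 54² + 1² = 2916 + 1 = 2917
Verification: 2915² + 108² = 8497225 + 11664 = 8508889 = 2917² ✓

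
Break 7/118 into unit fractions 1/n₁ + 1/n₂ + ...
1/17 + 1/2006

Greedy algorithm:
7/118: ceiling(118/7) = 17, use 1/17
1/2006: ceiling(2006/1) = 2006, use 1/2006
Result: 7/118 = 1/17 + 1/2006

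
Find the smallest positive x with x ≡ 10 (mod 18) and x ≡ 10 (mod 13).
10

Using Chinese Remainder Theorem:
M = 18 × 13 = 234
M1 = 13, M2 = 18
y1 = 13^(-1) mod 18 = 7
y2 = 18^(-1) mod 13 = 8
x = (10×13×7 + 10×18×8) mod 234 = 10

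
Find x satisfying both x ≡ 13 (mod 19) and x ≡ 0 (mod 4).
32

Using Chinese Remainder Theorem:
M = 19 × 4 = 76
M1 = 4, M2 = 19
y1 = 4^(-1) mod 19 = 5
y2 = 19^(-1) mod 4 = 3
x = (13×4×5 + 0×19×3) mod 76 = 32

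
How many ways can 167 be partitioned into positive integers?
207890420102

p(n) counts ways to write n as a sum of positive integers (order ignored).
Euler's pentagonal recurrence: p(k) = p(k-1) + p(k-2) - p(k-5) - p(k-7) + p(k-12) + p(k-15) - ... (offsets j(3j∓1)/2, signs ++--, p(0)=1, p(<0)=0).
DP table for k = 0..166: p(0)=1, p(1)=1, p(2)=2, p(3)=3, p(4)=5, p(5)=7, p(6)=11, p(7)=15, p(8)=22, p(9)=30, p(10)=42, p(11)=56, p(12)=77, p(13)=101, p(14)=135, p(15)=176, p(16)=231, p(17)=297, p(18)=385, p(19)=490, p(20)=627, p(21)=792, p(22)=1002, p(23)=1255, p(24)=1575, p(25)=1958, p(26)=2436, p(27)=3010, p(28)=3718, p(29)=4565, p(30)=5604, p(31)=6842, p(32)=8349, p(33)=10143, p(34)=12310, p(35)=14883, p(36)=17977, p(37)=21637, p(38)=26015, p(39)=31185, p(40)=37338, p(41)=44583, p(42)=53174, p(43)=63261, p(44)=75175, p(45)=89134, p(46)=105558, p(47)=124754, p(48)=147273, p(49)=173525, p(50)=204226, p(51)=239943, p(52)=281589, p(53)=329931, p(54)=386155, p(55)=451276, p(56)=526823, p(57)=614154, p(58)=715220, p(59)=831820, p(60)=966467, p(61)=1121505, p(62)=1300156, p(63)=1505499, p(64)=1741630, p(65)=2012558, p(66)=2323520, p(67)=2679689, p(68)=3087735, p(69)=3554345, p(70)=4087968, p(71)=4697205, p(72)=5392783, p(73)=6185689, p(74)=7089500, p(75)=8118264, p(76)=9289091, p(77)=10619863, p(78)=12132164, p(79)=13848650, p(80)=15796476, p(81)=18004327, p(82)=20506255, p(83)=23338469, p(84)=26543660, p(85)=30167357, p(86)=34262962, p(87)=38887673, p(88)=44108109, p(89)=49995925, p(90)=56634173, p(91)=64112359, p(92)=72533807, p(93)=82010177, p(94)=92669720, p(95)=104651419, p(96)=118114304, p(97)=133230930, p(98)=150198136, p(99)=169229875, p(100)=190569292, p(101)=214481126, p(102)=241265379, p(103)=271248950, p(104)=304801365, p(105)=342325709, p(106)=384276336, p(107)=431149389, p(108)=483502844, p(109)=541946240, p(110)=607163746, p(111)=679903203, p(112)=761002156, p(113)=851376628, p(114)=952050665, p(115)=1064144451, p(116)=1188908248, p(117)=1327710076, p(118)=1482074143, p(119)=1653668665, p(120)=1844349560, p(121)=2056148051, p(122)=2291320912, p(123)=2552338241, p(124)=2841940500, p(125)=3163127352, p(126)=3519222692, p(127)=3913864295, p(128)=4351078600, p(129)=4835271870, p(130)=5371315400, p(131)=5964539504, p(132)=6620830889, p(133)=7346629512, p(134)=8149040695, p(135)=9035836076, p(136)=10015581680, p(137)=11097645016, p(138)=12292341831, p(139)=13610949895, p(140)=15065878135, p(141)=16670689208, p(142)=18440293320, p(143)=20390982757, p(144)=22540654445, p(145)=24908858009, p(146)=27517052599, p(147)=30388671978, p(148)=33549419497, p(149)=37027355200, p(150)=40853235313, p(151)=45060624582, p(152)=49686288421, p(153)=54770336324, p(154)=60356673280, p(155)=66493182097, p(156)=73232243759, p(157)=80630964769, p(158)=88751778802, p(159)=97662728555, p(160)=107438159466, p(161)=118159068427, p(162)=129913904637, p(163)=142798995930, p(164)=156919475295, p(165)=172389800255, p(166)=189334822579.
Final step: p(167) = p(166) + p(165) - p(162) - p(160) + p(155) + p(152) - p(145) - p(141) + p(132) + p(127) - p(116) - p(110) + p(97) + p(90) - p(75) - p(67) + p(50) + p(41) - p(22) - p(12)
= 189334822579 + 172389800255 - 129913904637 - 107438159466 + 66493182097 + 49686288421 - 24908858009 - 16670689208 + 6620830889 + 3913864295 - 1188908248 - 607163746 + 133230930 + 56634173 - 8118264 - 2679689 + 204226 + 44583 - 1002 - 77
= 207890420102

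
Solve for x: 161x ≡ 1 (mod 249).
116

gcd(161, 249) = 1, so the inverse exists.
Extended Euclidean algorithm on (249, 161):
249 = 1 × 161 + 88  ⟹  88 = (1)·249 + (-1)·161
161 = 1 × 88 + 73  ⟹  73 = (-1)·249 + (2)·161
88 = 1 × 73 + 15  ⟹  15 = (2)·249 + (-3)·161
73 = 4 × 15 + 13  ⟹  13 = (-9)·249 + (14)·161
15 = 1 × 13 + 2  ⟹  2 = (11)·249 + (-17)·161
13 = 6 × 2 + 1  ⟹  1 = (-75)·249 + (116)·161
So (116)·161 ≡ 1 (mod 249), i.e. 161^(-1) ≡ 116 (mod 249).
Check: 161 × 116 = 18676 ≡ 1 (mod 249)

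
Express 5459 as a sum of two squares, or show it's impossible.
Not possible

Factorization: 5459 = 53 × 103
By Fermat: n is sum of two squares iff every prime p ≡ 3 (mod 4) appears to even power.
Prime(s) ≡ 3 (mod 4) with odd exponent: [(103, 1)]
Therefore 5459 cannot be expressed as a² + b².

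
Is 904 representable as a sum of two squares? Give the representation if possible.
2² + 30² (a=2, b=30)

Factorization: 904 = 2^3 × 113
By Fermat: n is sum of two squares iff every prime p ≡ 3 (mod 4) appears to even power.
All primes ≡ 3 (mod 4) appear to even power.
Search a = 0, 1, 2, … for 904 - a² a perfect square: first hit at a = 2: 904 - 4 = 900 = 30².
904 = 2² + 30² = 4 + 900 ✓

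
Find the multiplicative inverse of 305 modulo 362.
127

gcd(305, 362) = 1, so the inverse exists.
Extended Euclidean algorithm on (362, 305):
362 = 1 × 305 + 57  ⟹  57 = (1)·362 + (-1)·305
305 = 5 × 57 + 20  ⟹  20 = (-5)·362 + (6)·305
57 = 2 × 20 + 17  ⟹  17 = (11)·362 + (-13)·305
20 = 1 × 17 + 3  ⟹  3 = (-16)·362 + (19)·305
17 = 5 × 3 + 2  ⟹  2 = (91)·362 + (-108)·305
3 = 1 × 2 + 1  ⟹  1 = (-107)·362 + (127)·305
So (127)·305 ≡ 1 (mod 362), i.e. 305^(-1) ≡ 127 (mod 362).
Check: 305 × 127 = 38735 ≡ 1 (mod 362)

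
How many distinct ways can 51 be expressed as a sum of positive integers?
239943

p(n) counts ways to write n as a sum of positive integers (order ignored).
Euler's pentagonal recurrence: p(k) = p(k-1) + p(k-2) - p(k-5) - p(k-7) + p(k-12) + p(k-15) - ... (offsets j(3j∓1)/2, signs ++--, p(0)=1, p(<0)=0).
DP table for k = 0..50: p(0)=1, p(1)=1, p(2)=2, p(3)=3, p(4)=5, p(5)=7, p(6)=11, p(7)=15, p(8)=22, p(9)=30, p(10)=42, p(11)=56, p(12)=77, p(13)=101, p(14)=135, p(15)=176, p(16)=231, p(17)=297, p(18)=385, p(19)=490, p(20)=627, p(21)=792, p(22)=1002, p(23)=1255, p(24)=1575, p(25)=1958, p(26)=2436, p(27)=3010, p(28)=3718, p(29)=4565, p(30)=5604, p(31)=6842, p(32)=8349, p(33)=10143, p(34)=12310, p(35)=14883, p(36)=17977, p(37)=21637, p(38)=26015, p(39)=31185, p(40)=37338, p(41)=44583, p(42)=53174, p(43)=63261, p(44)=75175, p(45)=89134, p(46)=105558, p(47)=124754, p(48)=147273, p(49)=173525, p(50)=204226.
Final step: p(51) = p(50) + p(49) - p(46) - p(44) + p(39) + p(36) - p(29) - p(25) + p(16) + p(11) - p(0)
= 204226 + 173525 - 105558 - 75175 + 31185 + 17977 - 4565 - 1958 + 231 + 56 - 1
= 239943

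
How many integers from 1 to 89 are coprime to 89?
88

89 = 89
φ(n) = n × ∏(1 - 1/p) for each prime p dividing n
φ(89) = 89 × (1 - 1/89) = 88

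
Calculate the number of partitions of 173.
362326859895

p(n) counts ways to write n as a sum of positive integers (order ignored).
Euler's pentagonal recurrence: p(k) = p(k-1) + p(k-2) - p(k-5) - p(k-7) + p(k-12) + p(k-15) - ... (offsets j(3j∓1)/2, signs ++--, p(0)=1, p(<0)=0).
DP table for k = 0..172: p(0)=1, p(1)=1, p(2)=2, p(3)=3, p(4)=5, p(5)=7, p(6)=11, p(7)=15, p(8)=22, p(9)=30, p(10)=42, p(11)=56, p(12)=77, p(13)=101, p(14)=135, p(15)=176, p(16)=231, p(17)=297, p(18)=385, p(19)=490, p(20)=627, p(21)=792, p(22)=1002, p(23)=1255, p(24)=1575, p(25)=1958, p(26)=2436, p(27)=3010, p(28)=3718, p(29)=4565, p(30)=5604, p(31)=6842, p(32)=8349, p(33)=10143, p(34)=12310, p(35)=14883, p(36)=17977, p(37)=21637, p(38)=26015, p(39)=31185, p(40)=37338, p(41)=44583, p(42)=53174, p(43)=63261, p(44)=75175, p(45)=89134, p(46)=105558, p(47)=124754, p(48)=147273, p(49)=173525, p(50)=204226, p(51)=239943, p(52)=281589, p(53)=329931, p(54)=386155, p(55)=451276, p(56)=526823, p(57)=614154, p(58)=715220, p(59)=831820, p(60)=966467, p(61)=1121505, p(62)=1300156, p(63)=1505499, p(64)=1741630, p(65)=2012558, p(66)=2323520, p(67)=2679689, p(68)=3087735, p(69)=3554345, p(70)=4087968, p(71)=4697205, p(72)=5392783, p(73)=6185689, p(74)=7089500, p(75)=8118264, p(76)=9289091, p(77)=10619863, p(78)=12132164, p(79)=13848650, p(80)=15796476, p(81)=18004327, p(82)=20506255, p(83)=23338469, p(84)=26543660, p(85)=30167357, p(86)=34262962, p(87)=38887673, p(88)=44108109, p(89)=49995925, p(90)=56634173, p(91)=64112359, p(92)=72533807, p(93)=82010177, p(94)=92669720, p(95)=104651419, p(96)=118114304, p(97)=133230930, p(98)=150198136, p(99)=169229875, p(100)=190569292, p(101)=214481126, p(102)=241265379, p(103)=271248950, p(104)=304801365, p(105)=342325709, p(106)=384276336, p(107)=431149389, p(108)=483502844, p(109)=541946240, p(110)=607163746, p(111)=679903203, p(112)=761002156, p(113)=851376628, p(114)=952050665, p(115)=1064144451, p(116)=1188908248, p(117)=1327710076, p(118)=1482074143, p(119)=1653668665, p(120)=1844349560, p(121)=2056148051, p(122)=2291320912, p(123)=2552338241, p(124)=2841940500, p(125)=3163127352, p(126)=3519222692, p(127)=3913864295, p(128)=4351078600, p(129)=4835271870, p(130)=5371315400, p(131)=5964539504, p(132)=6620830889, p(133)=7346629512, p(134)=8149040695, p(135)=9035836076, p(136)=10015581680, p(137)=11097645016, p(138)=12292341831, p(139)=13610949895, p(140)=15065878135, p(141)=16670689208, p(142)=18440293320, p(143)=20390982757, p(144)=22540654445, p(145)=24908858009, p(146)=27517052599, p(147)=30388671978, p(148)=33549419497, p(149)=37027355200, p(150)=40853235313, p(151)=45060624582, p(152)=49686288421, p(153)=54770336324, p(154)=60356673280, p(155)=66493182097, p(156)=73232243759, p(157)=80630964769, p(158)=88751778802, p(159)=97662728555, p(160)=107438159466, p(161)=118159068427, p(162)=129913904637, p(163)=142798995930, p(164)=156919475295, p(165)=172389800255, p(166)=189334822579, p(167)=207890420102, p(168)=228204732751, p(169)=250438925115, p(170)=274768617130, p(171)=301384802048, p(172)=330495499613.
Final step: p(173) = p(172) + p(171) - p(168) - p(166) + p(161) + p(158) - p(151) - p(147) + p(138) + p(133) - p(122) - p(116) + p(103) + p(96) - p(81) - p(73) + p(56) + p(47) - p(28) - p(18)
= 330495499613 + 301384802048 - 228204732751 - 189334822579 + 118159068427 + 88751778802 - 45060624582 - 30388671978 + 12292341831 + 7346629512 - 2291320912 - 1188908248 + 271248950 + 118114304 - 18004327 - 6185689 + 526823 + 124754 - 3718 - 385
= 362326859895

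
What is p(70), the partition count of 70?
4087968

p(n) counts ways to write n as a sum of positive integers (order ignored).
Euler's pentagonal recurrence: p(k) = p(k-1) + p(k-2) - p(k-5) - p(k-7) + p(k-12) + p(k-15) - ... (offsets j(3j∓1)/2, signs ++--, p(0)=1, p(<0)=0).
DP table for k = 0..69: p(0)=1, p(1)=1, p(2)=2, p(3)=3, p(4)=5, p(5)=7, p(6)=11, p(7)=15, p(8)=22, p(9)=30, p(10)=42, p(11)=56, p(12)=77, p(13)=101, p(14)=135, p(15)=176, p(16)=231, p(17)=297, p(18)=385, p(19)=490, p(20)=627, p(21)=792, p(22)=1002, p(23)=1255, p(24)=1575, p(25)=1958, p(26)=2436, p(27)=3010, p(28)=3718, p(29)=4565, p(30)=5604, p(31)=6842, p(32)=8349, p(33)=10143, p(34)=12310, p(35)=14883, p(36)=17977, p(37)=21637, p(38)=26015, p(39)=31185, p(40)=37338, p(41)=44583, p(42)=53174, p(43)=63261, p(44)=75175, p(45)=89134, p(46)=105558, p(47)=124754, p(48)=147273, p(49)=173525, p(50)=204226, p(51)=239943, p(52)=281589, p(53)=329931, p(54)=386155, p(55)=451276, p(56)=526823, p(57)=614154, p(58)=715220, p(59)=831820, p(60)=966467, p(61)=1121505, p(62)=1300156, p(63)=1505499, p(64)=1741630, p(65)=2012558, p(66)=2323520, p(67)=2679689, p(68)=3087735, p(69)=3554345.
Final step: p(70) = p(69) + p(68) - p(65) - p(63) + p(58) + p(55) - p(48) - p(44) + p(35) + p(30) - p(19) - p(13) + p(0)
= 3554345 + 3087735 - 2012558 - 1505499 + 715220 + 451276 - 147273 - 75175 + 14883 + 5604 - 490 - 101 + 1
= 4087968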